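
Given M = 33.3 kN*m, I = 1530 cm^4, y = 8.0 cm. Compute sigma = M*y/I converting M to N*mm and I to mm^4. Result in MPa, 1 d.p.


Convert units:
M = 33.3 kN*m = 33300000 N*mm
y = 8.0 cm = 80 mm
I = 1530 cm^4 = 15300000 mm^4
sigma = 33300000 * 80 / 15300000
sigma = 174.1 MPa

174.1


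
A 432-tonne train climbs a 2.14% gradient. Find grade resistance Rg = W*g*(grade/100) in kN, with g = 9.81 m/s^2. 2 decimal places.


Rg = W * 9.81 * grade / 100
Rg = 432 * 9.81 * 2.14 / 100
Rg = 4237.92 * 0.0214
Rg = 90.69 kN

90.69


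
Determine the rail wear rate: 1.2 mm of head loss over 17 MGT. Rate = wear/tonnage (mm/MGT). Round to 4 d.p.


Wear rate = total wear / cumulative tonnage
Rate = 1.2 / 17
Rate = 0.0706 mm/MGT

0.0706


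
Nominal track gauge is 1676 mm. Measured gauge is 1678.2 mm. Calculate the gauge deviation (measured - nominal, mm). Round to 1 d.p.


Deviation = measured - nominal
Deviation = 1678.2 - 1676
Deviation = 2.2 mm

2.2


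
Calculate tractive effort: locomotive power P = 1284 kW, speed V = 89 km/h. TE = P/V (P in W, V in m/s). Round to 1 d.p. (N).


Convert: P = 1284 kW = 1284000 W
V = 89 / 3.6 = 24.7222 m/s
TE = 1284000 / 24.7222
TE = 51937.1 N

51937.1


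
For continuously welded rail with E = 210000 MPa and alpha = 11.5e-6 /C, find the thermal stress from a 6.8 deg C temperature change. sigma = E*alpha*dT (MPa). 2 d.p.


sigma = E * alpha * dT
sigma = 210000 * 11.5e-6 * 6.8
sigma = 2.415 * 6.8
sigma = 16.42 MPa

16.42


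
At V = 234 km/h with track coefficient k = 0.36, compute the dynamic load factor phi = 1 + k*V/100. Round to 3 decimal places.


phi = 1 + k * V / 100
phi = 1 + 0.36 * 234 / 100
phi = 1 + 0.8424
phi = 1.842

1.842


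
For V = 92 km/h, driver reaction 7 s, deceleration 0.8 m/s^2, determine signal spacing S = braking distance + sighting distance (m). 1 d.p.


V = 92 / 3.6 = 25.5556 m/s
Braking distance = 25.5556^2 / (2*0.8) = 408.179 m
Sighting distance = 25.5556 * 7 = 178.8889 m
S = 408.179 + 178.8889 = 587.1 m

587.1


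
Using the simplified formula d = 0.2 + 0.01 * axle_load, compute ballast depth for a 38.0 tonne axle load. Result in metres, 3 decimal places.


d = 0.2 + 0.01 * 38.0
d = 0.2 + 0.38
d = 0.580 m

0.580


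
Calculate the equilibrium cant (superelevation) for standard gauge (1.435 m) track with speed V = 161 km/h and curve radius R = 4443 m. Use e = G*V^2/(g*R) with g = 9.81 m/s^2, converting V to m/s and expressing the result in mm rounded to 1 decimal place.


Convert speed: V = 161 / 3.6 = 44.7222 m/s
Apply formula: e = 1.435 * 44.7222^2 / (9.81 * 4443)
e = 1.435 * 2000.0772 / 43585.83
e = 0.06585 m = 65.8 mm

65.8


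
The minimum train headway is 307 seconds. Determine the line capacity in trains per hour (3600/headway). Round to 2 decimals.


Capacity = 3600 / headway
Capacity = 3600 / 307
Capacity = 11.73 trains/hour

11.73


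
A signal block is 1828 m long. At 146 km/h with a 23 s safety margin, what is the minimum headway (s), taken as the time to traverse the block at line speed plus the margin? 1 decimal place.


V = 146 / 3.6 = 40.5556 m/s
Block traversal time = 1828 / 40.5556 = 45.074 s
Headway = 45.074 + 23
Headway = 68.1 s

68.1


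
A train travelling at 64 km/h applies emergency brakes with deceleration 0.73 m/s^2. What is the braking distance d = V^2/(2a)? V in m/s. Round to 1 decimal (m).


Convert speed: V = 64 / 3.6 = 17.7778 m/s
V^2 = 316.0494
d = 316.0494 / (2 * 0.73)
d = 316.0494 / 1.46
d = 216.5 m

216.5


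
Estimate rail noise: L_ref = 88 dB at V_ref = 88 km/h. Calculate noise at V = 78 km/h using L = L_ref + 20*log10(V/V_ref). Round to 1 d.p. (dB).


V/V_ref = 78 / 88 = 0.886364
log10(0.886364) = -0.052388
20 * -0.052388 = -1.0478
L = 88 + -1.0478 = 87.0 dB

87.0


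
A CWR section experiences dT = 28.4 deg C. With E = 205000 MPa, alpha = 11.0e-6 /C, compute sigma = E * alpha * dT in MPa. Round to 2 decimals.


sigma = E * alpha * dT
sigma = 205000 * 11.0e-6 * 28.4
sigma = 2.255 * 28.4
sigma = 64.04 MPa

64.04


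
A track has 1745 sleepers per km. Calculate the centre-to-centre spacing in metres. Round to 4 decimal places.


Spacing = 1000 m / number of sleepers
Spacing = 1000 / 1745
Spacing = 0.5731 m

0.5731


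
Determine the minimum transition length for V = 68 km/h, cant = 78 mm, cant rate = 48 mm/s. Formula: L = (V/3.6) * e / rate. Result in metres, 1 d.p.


Convert speed: V = 68 / 3.6 = 18.8889 m/s
L = 18.8889 * 78 / 48
L = 1473.3333 / 48
L = 30.7 m

30.7


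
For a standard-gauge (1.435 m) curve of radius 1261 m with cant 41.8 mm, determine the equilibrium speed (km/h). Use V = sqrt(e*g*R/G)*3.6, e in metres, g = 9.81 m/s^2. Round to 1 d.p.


Convert cant: e = 41.8 mm = 0.0418 m
V_ms = sqrt(0.0418 * 9.81 * 1261 / 1.435)
V_ms = sqrt(360.336682) = 18.9825 m/s
V = 18.9825 * 3.6 = 68.3 km/h

68.3


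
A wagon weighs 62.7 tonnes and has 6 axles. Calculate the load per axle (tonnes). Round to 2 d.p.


Load per axle = total weight / number of axles
Load = 62.7 / 6
Load = 10.45 tonnes

10.45


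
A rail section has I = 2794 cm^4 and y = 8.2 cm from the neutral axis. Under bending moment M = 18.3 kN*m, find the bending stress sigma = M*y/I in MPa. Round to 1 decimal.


Convert units:
M = 18.3 kN*m = 18300000 N*mm
y = 8.2 cm = 82 mm
I = 2794 cm^4 = 27940000 mm^4
sigma = 18300000 * 82 / 27940000
sigma = 53.7 MPa

53.7


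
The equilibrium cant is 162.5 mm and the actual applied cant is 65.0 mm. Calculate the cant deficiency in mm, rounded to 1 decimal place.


Cant deficiency = equilibrium cant - actual cant
CD = 162.5 - 65.0
CD = 97.5 mm

97.5


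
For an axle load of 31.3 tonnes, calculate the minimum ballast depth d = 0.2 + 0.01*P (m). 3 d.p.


d = 0.2 + 0.01 * 31.3
d = 0.2 + 0.313
d = 0.513 m

0.513


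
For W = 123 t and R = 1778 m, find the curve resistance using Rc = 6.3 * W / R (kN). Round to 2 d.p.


Rc = 6.3 * W / R
Rc = 6.3 * 123 / 1778
Rc = 774.9 / 1778
Rc = 0.44 kN

0.44


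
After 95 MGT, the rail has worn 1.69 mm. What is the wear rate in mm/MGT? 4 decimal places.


Wear rate = total wear / cumulative tonnage
Rate = 1.69 / 95
Rate = 0.0178 mm/MGT

0.0178


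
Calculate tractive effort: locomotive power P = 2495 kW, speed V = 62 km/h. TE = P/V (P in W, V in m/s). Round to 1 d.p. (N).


Convert: P = 2495 kW = 2495000 W
V = 62 / 3.6 = 17.2222 m/s
TE = 2495000 / 17.2222
TE = 144871.0 N

144871.0


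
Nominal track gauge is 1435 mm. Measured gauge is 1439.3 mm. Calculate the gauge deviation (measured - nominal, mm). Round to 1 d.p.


Deviation = measured - nominal
Deviation = 1439.3 - 1435
Deviation = 4.3 mm

4.3


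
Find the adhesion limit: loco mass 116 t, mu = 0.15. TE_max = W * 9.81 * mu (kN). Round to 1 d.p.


TE_max = W * g * mu
TE_max = 116 * 9.81 * 0.15
TE_max = 1137.96 * 0.15
TE_max = 170.7 kN

170.7


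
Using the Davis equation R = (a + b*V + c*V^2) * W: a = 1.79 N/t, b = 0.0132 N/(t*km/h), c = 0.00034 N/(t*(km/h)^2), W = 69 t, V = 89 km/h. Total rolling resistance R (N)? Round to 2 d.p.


b*V = 0.0132 * 89 = 1.1748
c*V^2 = 0.00034 * 7921 = 2.69314
R_per_t = 1.79 + 1.1748 + 2.69314 = 5.65794 N/t
R_total = 5.65794 * 69 = 390.40 N

390.40


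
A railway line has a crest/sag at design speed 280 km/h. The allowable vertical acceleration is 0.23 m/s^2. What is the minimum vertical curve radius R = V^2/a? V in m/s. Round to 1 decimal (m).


Convert speed: V = 280 / 3.6 = 77.7778 m/s
V^2 = 6049.3827 m^2/s^2
R_v = 6049.3827 / 0.23
R_v = 26301.7 m

26301.7


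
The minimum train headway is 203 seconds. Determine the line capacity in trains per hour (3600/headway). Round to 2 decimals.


Capacity = 3600 / headway
Capacity = 3600 / 203
Capacity = 17.73 trains/hour

17.73


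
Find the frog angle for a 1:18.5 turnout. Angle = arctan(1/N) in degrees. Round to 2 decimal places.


1/N = 1/18.5 = 0.054054
angle = arctan(0.054054) = 0.054002 rad
angle = 0.054002 * 180/pi = 3.09 degrees

3.09


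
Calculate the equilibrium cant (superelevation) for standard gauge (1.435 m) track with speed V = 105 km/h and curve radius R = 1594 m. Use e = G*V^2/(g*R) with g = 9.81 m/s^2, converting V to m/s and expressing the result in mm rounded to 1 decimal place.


Convert speed: V = 105 / 3.6 = 29.1667 m/s
Apply formula: e = 1.435 * 29.1667^2 / (9.81 * 1594)
e = 1.435 * 850.6944 / 15637.14
e = 0.078067 m = 78.1 mm

78.1


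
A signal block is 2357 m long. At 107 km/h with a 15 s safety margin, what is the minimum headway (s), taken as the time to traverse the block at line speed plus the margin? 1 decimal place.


V = 107 / 3.6 = 29.7222 m/s
Block traversal time = 2357 / 29.7222 = 79.3009 s
Headway = 79.3009 + 15
Headway = 94.3 s

94.3


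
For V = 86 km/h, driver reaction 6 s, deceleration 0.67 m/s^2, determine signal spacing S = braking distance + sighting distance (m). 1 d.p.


V = 86 / 3.6 = 23.8889 m/s
Braking distance = 23.8889^2 / (2*0.67) = 425.8799 m
Sighting distance = 23.8889 * 6 = 143.3333 m
S = 425.8799 + 143.3333 = 569.2 m

569.2


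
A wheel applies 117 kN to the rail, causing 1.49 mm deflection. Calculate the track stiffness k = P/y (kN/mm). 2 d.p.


Track stiffness k = P / y
k = 117 / 1.49
k = 78.52 kN/mm

78.52


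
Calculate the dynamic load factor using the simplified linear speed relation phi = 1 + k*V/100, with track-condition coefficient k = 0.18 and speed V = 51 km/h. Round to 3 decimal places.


phi = 1 + k * V / 100
phi = 1 + 0.18 * 51 / 100
phi = 1 + 0.0918
phi = 1.092

1.092


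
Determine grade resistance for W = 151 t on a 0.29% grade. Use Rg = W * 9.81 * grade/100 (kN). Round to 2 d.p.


Rg = W * 9.81 * grade / 100
Rg = 151 * 9.81 * 0.29 / 100
Rg = 1481.31 * 0.0029
Rg = 4.30 kN

4.30


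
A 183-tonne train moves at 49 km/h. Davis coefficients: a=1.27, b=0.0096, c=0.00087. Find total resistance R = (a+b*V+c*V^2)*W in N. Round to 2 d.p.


b*V = 0.0096 * 49 = 0.4704
c*V^2 = 0.00087 * 2401 = 2.08887
R_per_t = 1.27 + 0.4704 + 2.08887 = 3.82927 N/t
R_total = 3.82927 * 183 = 700.76 N

700.76


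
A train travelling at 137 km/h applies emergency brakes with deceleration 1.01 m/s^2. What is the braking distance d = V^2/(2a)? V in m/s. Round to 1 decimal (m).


Convert speed: V = 137 / 3.6 = 38.0556 m/s
V^2 = 1448.2253
d = 1448.2253 / (2 * 1.01)
d = 1448.2253 / 2.02
d = 716.9 m

716.9


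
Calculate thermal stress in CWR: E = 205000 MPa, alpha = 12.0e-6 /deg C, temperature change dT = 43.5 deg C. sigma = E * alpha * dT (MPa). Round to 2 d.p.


sigma = E * alpha * dT
sigma = 205000 * 12.0e-6 * 43.5
sigma = 2.46 * 43.5
sigma = 107.01 MPa

107.01


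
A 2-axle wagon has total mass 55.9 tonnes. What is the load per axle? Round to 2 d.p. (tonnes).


Load per axle = total weight / number of axles
Load = 55.9 / 2
Load = 27.95 tonnes

27.95


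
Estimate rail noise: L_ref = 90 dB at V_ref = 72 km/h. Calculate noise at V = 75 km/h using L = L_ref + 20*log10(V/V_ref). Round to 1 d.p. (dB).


V/V_ref = 75 / 72 = 1.041667
log10(1.041667) = 0.017729
20 * 0.017729 = 0.3546
L = 90 + 0.3546 = 90.4 dB

90.4


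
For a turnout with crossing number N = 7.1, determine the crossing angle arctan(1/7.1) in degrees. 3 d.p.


1/N = 1/7.1 = 0.140845
angle = arctan(0.140845) = 0.139925 rad
angle = 0.139925 * 180/pi = 8.017 degrees

8.017


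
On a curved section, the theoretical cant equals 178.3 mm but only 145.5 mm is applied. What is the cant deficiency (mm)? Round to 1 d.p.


Cant deficiency = equilibrium cant - actual cant
CD = 178.3 - 145.5
CD = 32.8 mm

32.8


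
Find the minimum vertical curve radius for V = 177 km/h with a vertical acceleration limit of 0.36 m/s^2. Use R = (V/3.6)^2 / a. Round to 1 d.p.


Convert speed: V = 177 / 3.6 = 49.1667 m/s
V^2 = 2417.3611 m^2/s^2
R_v = 2417.3611 / 0.36
R_v = 6714.9 m

6714.9


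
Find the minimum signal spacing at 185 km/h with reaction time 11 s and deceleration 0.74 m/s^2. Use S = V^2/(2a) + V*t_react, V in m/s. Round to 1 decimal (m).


V = 185 / 3.6 = 51.3889 m/s
Braking distance = 51.3889^2 / (2*0.74) = 1784.3364 m
Sighting distance = 51.3889 * 11 = 565.2778 m
S = 1784.3364 + 565.2778 = 2349.6 m

2349.6


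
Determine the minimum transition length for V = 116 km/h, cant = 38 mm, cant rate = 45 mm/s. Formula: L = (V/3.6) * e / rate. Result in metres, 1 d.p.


Convert speed: V = 116 / 3.6 = 32.2222 m/s
L = 32.2222 * 38 / 45
L = 1224.4444 / 45
L = 27.2 m

27.2


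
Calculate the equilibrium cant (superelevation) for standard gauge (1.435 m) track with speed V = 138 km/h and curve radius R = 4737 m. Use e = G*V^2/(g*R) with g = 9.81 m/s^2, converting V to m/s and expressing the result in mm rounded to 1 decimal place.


Convert speed: V = 138 / 3.6 = 38.3333 m/s
Apply formula: e = 1.435 * 38.3333^2 / (9.81 * 4737)
e = 1.435 * 1469.4444 / 46469.97
e = 0.045377 m = 45.4 mm

45.4


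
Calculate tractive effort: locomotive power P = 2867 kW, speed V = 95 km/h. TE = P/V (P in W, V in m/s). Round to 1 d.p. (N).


Convert: P = 2867 kW = 2867000 W
V = 95 / 3.6 = 26.3889 m/s
TE = 2867000 / 26.3889
TE = 108644.2 N

108644.2


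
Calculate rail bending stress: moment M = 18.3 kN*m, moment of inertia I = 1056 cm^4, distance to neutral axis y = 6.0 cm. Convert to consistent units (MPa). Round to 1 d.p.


Convert units:
M = 18.3 kN*m = 18300000 N*mm
y = 6.0 cm = 60 mm
I = 1056 cm^4 = 10560000 mm^4
sigma = 18300000 * 60 / 10560000
sigma = 104.0 MPa

104.0


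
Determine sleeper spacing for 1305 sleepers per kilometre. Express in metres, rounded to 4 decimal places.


Spacing = 1000 m / number of sleepers
Spacing = 1000 / 1305
Spacing = 0.7663 m

0.7663


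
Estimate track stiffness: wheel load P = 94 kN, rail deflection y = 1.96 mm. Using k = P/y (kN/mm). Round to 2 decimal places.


Track stiffness k = P / y
k = 94 / 1.96
k = 47.96 kN/mm

47.96


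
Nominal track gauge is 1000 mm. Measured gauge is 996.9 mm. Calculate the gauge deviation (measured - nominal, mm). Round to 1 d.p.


Deviation = measured - nominal
Deviation = 996.9 - 1000
Deviation = -3.1 mm

-3.1


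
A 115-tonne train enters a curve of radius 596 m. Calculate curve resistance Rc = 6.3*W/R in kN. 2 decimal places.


Rc = 6.3 * W / R
Rc = 6.3 * 115 / 596
Rc = 724.5 / 596
Rc = 1.22 kN

1.22


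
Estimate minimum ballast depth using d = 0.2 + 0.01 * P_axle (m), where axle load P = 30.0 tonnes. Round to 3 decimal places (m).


d = 0.2 + 0.01 * 30.0
d = 0.2 + 0.3
d = 0.500 m

0.500


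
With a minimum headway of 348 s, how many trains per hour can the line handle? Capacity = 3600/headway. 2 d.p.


Capacity = 3600 / headway
Capacity = 3600 / 348
Capacity = 10.34 trains/hour

10.34


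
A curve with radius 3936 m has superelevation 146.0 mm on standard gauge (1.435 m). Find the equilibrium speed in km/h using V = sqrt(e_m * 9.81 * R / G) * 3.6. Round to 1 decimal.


Convert cant: e = 146.0 mm = 0.1460 m
V_ms = sqrt(0.1460 * 9.81 * 3936 / 1.435)
V_ms = sqrt(3928.484571) = 62.6776 m/s
V = 62.6776 * 3.6 = 225.6 km/h

225.6


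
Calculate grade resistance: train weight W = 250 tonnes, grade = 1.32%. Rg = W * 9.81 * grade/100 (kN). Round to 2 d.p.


Rg = W * 9.81 * grade / 100
Rg = 250 * 9.81 * 1.32 / 100
Rg = 2452.5 * 0.0132
Rg = 32.37 kN

32.37


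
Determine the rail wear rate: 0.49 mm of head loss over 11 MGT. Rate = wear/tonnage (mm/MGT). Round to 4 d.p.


Wear rate = total wear / cumulative tonnage
Rate = 0.49 / 11
Rate = 0.0445 mm/MGT

0.0445


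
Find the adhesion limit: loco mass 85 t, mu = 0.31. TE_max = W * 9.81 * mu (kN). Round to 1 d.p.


TE_max = W * g * mu
TE_max = 85 * 9.81 * 0.31
TE_max = 833.85 * 0.31
TE_max = 258.5 kN

258.5


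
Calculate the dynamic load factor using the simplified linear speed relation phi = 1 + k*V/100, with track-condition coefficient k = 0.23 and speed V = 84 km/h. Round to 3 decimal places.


phi = 1 + k * V / 100
phi = 1 + 0.23 * 84 / 100
phi = 1 + 0.1932
phi = 1.193

1.193


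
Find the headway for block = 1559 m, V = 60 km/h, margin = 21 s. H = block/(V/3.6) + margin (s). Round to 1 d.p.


V = 60 / 3.6 = 16.6667 m/s
Block traversal time = 1559 / 16.6667 = 93.54 s
Headway = 93.54 + 21
Headway = 114.5 s

114.5


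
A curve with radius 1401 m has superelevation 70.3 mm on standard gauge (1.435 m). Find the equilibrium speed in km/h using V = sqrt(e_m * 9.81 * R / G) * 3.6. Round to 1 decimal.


Convert cant: e = 70.3 mm = 0.0703 m
V_ms = sqrt(0.0703 * 9.81 * 1401 / 1.435)
V_ms = sqrt(673.303026) = 25.9481 m/s
V = 25.9481 * 3.6 = 93.4 km/h

93.4


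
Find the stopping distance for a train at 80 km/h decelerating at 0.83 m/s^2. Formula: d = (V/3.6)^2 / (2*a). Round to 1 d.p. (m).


Convert speed: V = 80 / 3.6 = 22.2222 m/s
V^2 = 493.8272
d = 493.8272 / (2 * 0.83)
d = 493.8272 / 1.66
d = 297.5 m

297.5


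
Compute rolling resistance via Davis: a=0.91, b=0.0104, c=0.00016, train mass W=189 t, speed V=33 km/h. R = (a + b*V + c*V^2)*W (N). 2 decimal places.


b*V = 0.0104 * 33 = 0.3432
c*V^2 = 0.00016 * 1089 = 0.17424
R_per_t = 0.91 + 0.3432 + 0.17424 = 1.42744 N/t
R_total = 1.42744 * 189 = 269.79 N

269.79


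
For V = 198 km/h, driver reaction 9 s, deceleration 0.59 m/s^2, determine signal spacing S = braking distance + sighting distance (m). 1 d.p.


V = 198 / 3.6 = 55.0 m/s
Braking distance = 55.0^2 / (2*0.59) = 2563.5593 m
Sighting distance = 55.0 * 9 = 495.0 m
S = 2563.5593 + 495.0 = 3058.6 m

3058.6


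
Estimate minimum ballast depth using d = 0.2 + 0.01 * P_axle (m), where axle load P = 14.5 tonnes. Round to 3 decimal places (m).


d = 0.2 + 0.01 * 14.5
d = 0.2 + 0.145
d = 0.345 m

0.345


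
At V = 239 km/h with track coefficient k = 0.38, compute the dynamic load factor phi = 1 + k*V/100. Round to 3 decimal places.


phi = 1 + k * V / 100
phi = 1 + 0.38 * 239 / 100
phi = 1 + 0.9082
phi = 1.908

1.908


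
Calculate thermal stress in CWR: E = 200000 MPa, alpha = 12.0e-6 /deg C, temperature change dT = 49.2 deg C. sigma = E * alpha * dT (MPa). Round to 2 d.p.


sigma = E * alpha * dT
sigma = 200000 * 12.0e-6 * 49.2
sigma = 2.4 * 49.2
sigma = 118.08 MPa

118.08


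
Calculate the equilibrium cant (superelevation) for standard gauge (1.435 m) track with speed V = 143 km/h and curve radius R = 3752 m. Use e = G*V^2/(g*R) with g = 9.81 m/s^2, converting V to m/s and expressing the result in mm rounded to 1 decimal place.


Convert speed: V = 143 / 3.6 = 39.7222 m/s
Apply formula: e = 1.435 * 39.7222^2 / (9.81 * 3752)
e = 1.435 * 1577.8549 / 36807.12
e = 0.061516 m = 61.5 mm

61.5


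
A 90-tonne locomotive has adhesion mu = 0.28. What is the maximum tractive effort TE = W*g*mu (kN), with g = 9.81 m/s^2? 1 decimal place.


TE_max = W * g * mu
TE_max = 90 * 9.81 * 0.28
TE_max = 882.9 * 0.28
TE_max = 247.2 kN

247.2


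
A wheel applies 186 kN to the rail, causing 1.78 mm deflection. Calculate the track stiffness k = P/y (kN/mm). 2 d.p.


Track stiffness k = P / y
k = 186 / 1.78
k = 104.49 kN/mm

104.49


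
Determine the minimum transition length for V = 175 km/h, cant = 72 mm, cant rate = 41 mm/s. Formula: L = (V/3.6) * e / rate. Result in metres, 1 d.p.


Convert speed: V = 175 / 3.6 = 48.6111 m/s
L = 48.6111 * 72 / 41
L = 3500.0 / 41
L = 85.4 m

85.4


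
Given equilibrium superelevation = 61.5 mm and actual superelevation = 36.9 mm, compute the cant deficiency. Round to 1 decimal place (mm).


Cant deficiency = equilibrium cant - actual cant
CD = 61.5 - 36.9
CD = 24.6 mm

24.6


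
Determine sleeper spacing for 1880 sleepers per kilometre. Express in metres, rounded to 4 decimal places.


Spacing = 1000 m / number of sleepers
Spacing = 1000 / 1880
Spacing = 0.5319 m

0.5319


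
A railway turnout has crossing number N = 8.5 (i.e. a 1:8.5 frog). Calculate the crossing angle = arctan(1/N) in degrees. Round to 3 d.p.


1/N = 1/8.5 = 0.117647
angle = arctan(0.117647) = 0.117109 rad
angle = 0.117109 * 180/pi = 6.710 degrees

6.710


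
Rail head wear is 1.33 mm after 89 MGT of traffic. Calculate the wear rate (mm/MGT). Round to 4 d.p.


Wear rate = total wear / cumulative tonnage
Rate = 1.33 / 89
Rate = 0.0149 mm/MGT

0.0149


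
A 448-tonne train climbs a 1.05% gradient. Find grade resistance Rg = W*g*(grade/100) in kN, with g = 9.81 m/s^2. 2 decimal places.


Rg = W * 9.81 * grade / 100
Rg = 448 * 9.81 * 1.05 / 100
Rg = 4394.88 * 0.0105
Rg = 46.15 kN

46.15


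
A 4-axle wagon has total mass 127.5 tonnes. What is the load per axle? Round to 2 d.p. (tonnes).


Load per axle = total weight / number of axles
Load = 127.5 / 4
Load = 31.88 tonnes

31.88


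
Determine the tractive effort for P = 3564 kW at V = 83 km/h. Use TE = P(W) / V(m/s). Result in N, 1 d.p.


Convert: P = 3564 kW = 3564000 W
V = 83 / 3.6 = 23.0556 m/s
TE = 3564000 / 23.0556
TE = 154583.1 N

154583.1


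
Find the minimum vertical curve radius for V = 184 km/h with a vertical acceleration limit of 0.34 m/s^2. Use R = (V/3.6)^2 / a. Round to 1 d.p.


Convert speed: V = 184 / 3.6 = 51.1111 m/s
V^2 = 2612.3457 m^2/s^2
R_v = 2612.3457 / 0.34
R_v = 7683.4 m

7683.4


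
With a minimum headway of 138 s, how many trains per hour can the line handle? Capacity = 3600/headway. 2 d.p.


Capacity = 3600 / headway
Capacity = 3600 / 138
Capacity = 26.09 trains/hour

26.09


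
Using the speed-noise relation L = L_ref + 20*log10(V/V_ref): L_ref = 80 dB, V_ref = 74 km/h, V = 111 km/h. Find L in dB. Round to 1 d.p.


V/V_ref = 111 / 74 = 1.5
log10(1.5) = 0.176091
20 * 0.176091 = 3.5218
L = 80 + 3.5218 = 83.5 dB

83.5


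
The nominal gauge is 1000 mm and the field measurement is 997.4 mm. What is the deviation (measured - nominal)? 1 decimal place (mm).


Deviation = measured - nominal
Deviation = 997.4 - 1000
Deviation = -2.6 mm

-2.6


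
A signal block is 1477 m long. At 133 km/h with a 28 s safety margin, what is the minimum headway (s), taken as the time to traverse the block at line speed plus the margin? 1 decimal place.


V = 133 / 3.6 = 36.9444 m/s
Block traversal time = 1477 / 36.9444 = 39.9789 s
Headway = 39.9789 + 28
Headway = 68.0 s

68.0


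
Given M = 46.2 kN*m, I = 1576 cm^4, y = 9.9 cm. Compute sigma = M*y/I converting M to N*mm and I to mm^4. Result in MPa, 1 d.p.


Convert units:
M = 46.2 kN*m = 46200000 N*mm
y = 9.9 cm = 99 mm
I = 1576 cm^4 = 15760000 mm^4
sigma = 46200000 * 99 / 15760000
sigma = 290.2 MPa

290.2


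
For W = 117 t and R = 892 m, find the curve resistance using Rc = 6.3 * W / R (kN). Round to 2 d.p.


Rc = 6.3 * W / R
Rc = 6.3 * 117 / 892
Rc = 737.1 / 892
Rc = 0.83 kN

0.83


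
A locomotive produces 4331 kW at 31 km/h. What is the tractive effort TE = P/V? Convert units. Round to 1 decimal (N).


Convert: P = 4331 kW = 4331000 W
V = 31 / 3.6 = 8.6111 m/s
TE = 4331000 / 8.6111
TE = 502954.8 N

502954.8


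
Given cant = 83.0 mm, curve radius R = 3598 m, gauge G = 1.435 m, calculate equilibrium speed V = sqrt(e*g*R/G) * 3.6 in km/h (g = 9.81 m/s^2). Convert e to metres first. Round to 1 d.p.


Convert cant: e = 83.0 mm = 0.0830 m
V_ms = sqrt(0.0830 * 9.81 * 3598 / 1.435)
V_ms = sqrt(2041.53278) = 45.1833 m/s
V = 45.1833 * 3.6 = 162.7 km/h

162.7


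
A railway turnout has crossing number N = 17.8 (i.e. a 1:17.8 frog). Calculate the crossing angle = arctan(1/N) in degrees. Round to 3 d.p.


1/N = 1/17.8 = 0.05618
angle = arctan(0.05618) = 0.056121 rad
angle = 0.056121 * 180/pi = 3.215 degrees

3.215


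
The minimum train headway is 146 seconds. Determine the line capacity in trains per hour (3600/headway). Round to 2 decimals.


Capacity = 3600 / headway
Capacity = 3600 / 146
Capacity = 24.66 trains/hour

24.66


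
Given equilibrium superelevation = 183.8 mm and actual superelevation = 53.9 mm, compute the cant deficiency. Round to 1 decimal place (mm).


Cant deficiency = equilibrium cant - actual cant
CD = 183.8 - 53.9
CD = 129.9 mm

129.9


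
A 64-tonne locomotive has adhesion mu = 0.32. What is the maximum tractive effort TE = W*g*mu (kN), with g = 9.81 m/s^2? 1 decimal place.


TE_max = W * g * mu
TE_max = 64 * 9.81 * 0.32
TE_max = 627.84 * 0.32
TE_max = 200.9 kN

200.9


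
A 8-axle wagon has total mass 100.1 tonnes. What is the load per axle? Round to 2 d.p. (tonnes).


Load per axle = total weight / number of axles
Load = 100.1 / 8
Load = 12.51 tonnes

12.51


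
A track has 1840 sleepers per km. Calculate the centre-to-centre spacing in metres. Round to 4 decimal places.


Spacing = 1000 m / number of sleepers
Spacing = 1000 / 1840
Spacing = 0.5435 m

0.5435


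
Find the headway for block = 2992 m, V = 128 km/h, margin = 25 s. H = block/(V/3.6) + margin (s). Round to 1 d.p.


V = 128 / 3.6 = 35.5556 m/s
Block traversal time = 2992 / 35.5556 = 84.15 s
Headway = 84.15 + 25
Headway = 109.2 s

109.2


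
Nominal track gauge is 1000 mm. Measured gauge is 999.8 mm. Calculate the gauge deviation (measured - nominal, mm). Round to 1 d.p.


Deviation = measured - nominal
Deviation = 999.8 - 1000
Deviation = -0.2 mm

-0.2


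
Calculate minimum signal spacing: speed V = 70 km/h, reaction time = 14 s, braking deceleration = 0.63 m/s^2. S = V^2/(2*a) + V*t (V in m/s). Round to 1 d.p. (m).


V = 70 / 3.6 = 19.4444 m/s
Braking distance = 19.4444^2 / (2*0.63) = 300.0686 m
Sighting distance = 19.4444 * 14 = 272.2222 m
S = 300.0686 + 272.2222 = 572.3 m

572.3


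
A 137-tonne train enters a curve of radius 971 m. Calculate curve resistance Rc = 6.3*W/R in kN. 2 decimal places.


Rc = 6.3 * W / R
Rc = 6.3 * 137 / 971
Rc = 863.1 / 971
Rc = 0.89 kN

0.89


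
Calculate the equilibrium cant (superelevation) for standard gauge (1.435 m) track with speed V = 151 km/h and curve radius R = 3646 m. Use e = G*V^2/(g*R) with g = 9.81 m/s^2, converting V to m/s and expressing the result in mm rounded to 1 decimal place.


Convert speed: V = 151 / 3.6 = 41.9444 m/s
Apply formula: e = 1.435 * 41.9444^2 / (9.81 * 3646)
e = 1.435 * 1759.3364 / 35767.26
e = 0.070585 m = 70.6 mm

70.6


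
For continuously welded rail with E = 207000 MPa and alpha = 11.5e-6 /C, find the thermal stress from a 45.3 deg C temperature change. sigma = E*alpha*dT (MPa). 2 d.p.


sigma = E * alpha * dT
sigma = 207000 * 11.5e-6 * 45.3
sigma = 2.3805 * 45.3
sigma = 107.84 MPa

107.84


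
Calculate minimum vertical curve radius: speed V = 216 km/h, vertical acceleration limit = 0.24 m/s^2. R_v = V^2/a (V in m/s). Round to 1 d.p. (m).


Convert speed: V = 216 / 3.6 = 60.0 m/s
V^2 = 3600.0 m^2/s^2
R_v = 3600.0 / 0.24
R_v = 15000.0 m

15000.0


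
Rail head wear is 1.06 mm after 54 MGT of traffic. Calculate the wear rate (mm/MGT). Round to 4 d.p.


Wear rate = total wear / cumulative tonnage
Rate = 1.06 / 54
Rate = 0.0196 mm/MGT

0.0196


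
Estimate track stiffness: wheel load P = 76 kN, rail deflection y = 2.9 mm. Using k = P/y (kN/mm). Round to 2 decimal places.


Track stiffness k = P / y
k = 76 / 2.9
k = 26.21 kN/mm

26.21


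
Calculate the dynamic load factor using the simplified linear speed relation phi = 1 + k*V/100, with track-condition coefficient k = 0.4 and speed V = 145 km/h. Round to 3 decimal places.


phi = 1 + k * V / 100
phi = 1 + 0.4 * 145 / 100
phi = 1 + 0.58
phi = 1.580

1.580


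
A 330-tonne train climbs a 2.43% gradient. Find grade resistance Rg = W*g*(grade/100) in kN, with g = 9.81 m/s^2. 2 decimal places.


Rg = W * 9.81 * grade / 100
Rg = 330 * 9.81 * 2.43 / 100
Rg = 3237.3 * 0.0243
Rg = 78.67 kN

78.67


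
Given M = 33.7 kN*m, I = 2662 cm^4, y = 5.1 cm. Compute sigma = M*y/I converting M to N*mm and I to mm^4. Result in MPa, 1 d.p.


Convert units:
M = 33.7 kN*m = 33700000 N*mm
y = 5.1 cm = 51 mm
I = 2662 cm^4 = 26620000 mm^4
sigma = 33700000 * 51 / 26620000
sigma = 64.6 MPa

64.6


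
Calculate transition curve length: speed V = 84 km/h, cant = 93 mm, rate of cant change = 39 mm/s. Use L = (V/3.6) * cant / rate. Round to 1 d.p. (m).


Convert speed: V = 84 / 3.6 = 23.3333 m/s
L = 23.3333 * 93 / 39
L = 2170.0 / 39
L = 55.6 m

55.6


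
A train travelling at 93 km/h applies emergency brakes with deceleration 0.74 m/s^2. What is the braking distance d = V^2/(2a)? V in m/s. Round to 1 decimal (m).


Convert speed: V = 93 / 3.6 = 25.8333 m/s
V^2 = 667.3611
d = 667.3611 / (2 * 0.74)
d = 667.3611 / 1.48
d = 450.9 m

450.9


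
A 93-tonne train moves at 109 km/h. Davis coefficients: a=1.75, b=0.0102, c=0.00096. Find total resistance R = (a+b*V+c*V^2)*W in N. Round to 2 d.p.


b*V = 0.0102 * 109 = 1.1118
c*V^2 = 0.00096 * 11881 = 11.40576
R_per_t = 1.75 + 1.1118 + 11.40576 = 14.26756 N/t
R_total = 14.26756 * 93 = 1326.88 N

1326.88


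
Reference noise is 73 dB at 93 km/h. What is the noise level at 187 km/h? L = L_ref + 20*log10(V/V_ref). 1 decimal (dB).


V/V_ref = 187 / 93 = 2.010753
log10(2.010753) = 0.303359
20 * 0.303359 = 6.0672
L = 73 + 6.0672 = 79.1 dB

79.1


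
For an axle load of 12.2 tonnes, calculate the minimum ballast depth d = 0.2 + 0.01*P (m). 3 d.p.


d = 0.2 + 0.01 * 12.2
d = 0.2 + 0.122
d = 0.322 m

0.322


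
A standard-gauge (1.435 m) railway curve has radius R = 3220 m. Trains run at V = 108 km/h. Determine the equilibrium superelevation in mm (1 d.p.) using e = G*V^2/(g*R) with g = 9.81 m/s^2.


Convert speed: V = 108 / 3.6 = 30.0 m/s
Apply formula: e = 1.435 * 30.0^2 / (9.81 * 3220)
e = 1.435 * 900.0 / 31588.2
e = 0.040886 m = 40.9 mm

40.9


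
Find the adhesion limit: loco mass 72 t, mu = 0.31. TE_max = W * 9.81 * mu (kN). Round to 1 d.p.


TE_max = W * g * mu
TE_max = 72 * 9.81 * 0.31
TE_max = 706.32 * 0.31
TE_max = 219.0 kN

219.0


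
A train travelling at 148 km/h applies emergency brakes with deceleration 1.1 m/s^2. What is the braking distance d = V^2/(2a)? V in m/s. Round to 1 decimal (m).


Convert speed: V = 148 / 3.6 = 41.1111 m/s
V^2 = 1690.1235
d = 1690.1235 / (2 * 1.1)
d = 1690.1235 / 2.2
d = 768.2 m

768.2


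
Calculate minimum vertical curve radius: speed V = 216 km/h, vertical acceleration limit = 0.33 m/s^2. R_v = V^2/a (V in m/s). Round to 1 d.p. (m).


Convert speed: V = 216 / 3.6 = 60.0 m/s
V^2 = 3600.0 m^2/s^2
R_v = 3600.0 / 0.33
R_v = 10909.1 m

10909.1


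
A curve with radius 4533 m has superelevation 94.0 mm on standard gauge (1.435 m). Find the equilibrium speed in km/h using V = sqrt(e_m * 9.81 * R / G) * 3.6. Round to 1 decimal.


Convert cant: e = 94.0 mm = 0.0940 m
V_ms = sqrt(0.0940 * 9.81 * 4533 / 1.435)
V_ms = sqrt(2912.93423) = 53.9716 m/s
V = 53.9716 * 3.6 = 194.3 km/h

194.3


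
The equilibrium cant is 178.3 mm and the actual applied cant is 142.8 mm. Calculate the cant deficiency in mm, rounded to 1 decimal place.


Cant deficiency = equilibrium cant - actual cant
CD = 178.3 - 142.8
CD = 35.5 mm

35.5


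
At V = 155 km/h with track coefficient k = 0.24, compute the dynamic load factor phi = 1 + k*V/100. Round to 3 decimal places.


phi = 1 + k * V / 100
phi = 1 + 0.24 * 155 / 100
phi = 1 + 0.372
phi = 1.372

1.372


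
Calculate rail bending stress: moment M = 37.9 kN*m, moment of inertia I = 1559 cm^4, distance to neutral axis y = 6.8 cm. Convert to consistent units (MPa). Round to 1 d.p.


Convert units:
M = 37.9 kN*m = 37900000 N*mm
y = 6.8 cm = 68 mm
I = 1559 cm^4 = 15590000 mm^4
sigma = 37900000 * 68 / 15590000
sigma = 165.3 MPa

165.3


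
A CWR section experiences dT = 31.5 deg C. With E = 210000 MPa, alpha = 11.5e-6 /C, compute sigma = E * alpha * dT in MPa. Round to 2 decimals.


sigma = E * alpha * dT
sigma = 210000 * 11.5e-6 * 31.5
sigma = 2.415 * 31.5
sigma = 76.07 MPa

76.07


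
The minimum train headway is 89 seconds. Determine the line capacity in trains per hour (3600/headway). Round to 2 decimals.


Capacity = 3600 / headway
Capacity = 3600 / 89
Capacity = 40.45 trains/hour

40.45


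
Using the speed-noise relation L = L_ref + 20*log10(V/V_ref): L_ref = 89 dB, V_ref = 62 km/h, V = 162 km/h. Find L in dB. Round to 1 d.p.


V/V_ref = 162 / 62 = 2.612903
log10(2.612903) = 0.417123
20 * 0.417123 = 8.3425
L = 89 + 8.3425 = 97.3 dB

97.3


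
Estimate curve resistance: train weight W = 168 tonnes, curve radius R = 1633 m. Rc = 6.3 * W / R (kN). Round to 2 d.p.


Rc = 6.3 * W / R
Rc = 6.3 * 168 / 1633
Rc = 1058.4 / 1633
Rc = 0.65 kN

0.65


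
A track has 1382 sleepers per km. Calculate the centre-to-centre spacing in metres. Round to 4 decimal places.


Spacing = 1000 m / number of sleepers
Spacing = 1000 / 1382
Spacing = 0.7236 m

0.7236


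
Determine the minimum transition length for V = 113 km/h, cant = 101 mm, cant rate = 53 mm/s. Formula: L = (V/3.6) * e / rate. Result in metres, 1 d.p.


Convert speed: V = 113 / 3.6 = 31.3889 m/s
L = 31.3889 * 101 / 53
L = 3170.2778 / 53
L = 59.8 m

59.8


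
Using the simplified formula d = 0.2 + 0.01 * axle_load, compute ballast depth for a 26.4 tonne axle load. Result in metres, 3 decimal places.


d = 0.2 + 0.01 * 26.4
d = 0.2 + 0.264
d = 0.464 m

0.464


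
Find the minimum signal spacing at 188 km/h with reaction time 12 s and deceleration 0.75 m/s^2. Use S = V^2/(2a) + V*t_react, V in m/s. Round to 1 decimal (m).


V = 188 / 3.6 = 52.2222 m/s
Braking distance = 52.2222^2 / (2*0.75) = 1818.107 m
Sighting distance = 52.2222 * 12 = 626.6667 m
S = 1818.107 + 626.6667 = 2444.8 m

2444.8


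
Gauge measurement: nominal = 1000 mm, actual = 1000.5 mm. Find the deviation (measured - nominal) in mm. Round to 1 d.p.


Deviation = measured - nominal
Deviation = 1000.5 - 1000
Deviation = 0.5 mm

0.5


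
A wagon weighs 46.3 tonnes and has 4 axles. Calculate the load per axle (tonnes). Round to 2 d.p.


Load per axle = total weight / number of axles
Load = 46.3 / 4
Load = 11.58 tonnes

11.58


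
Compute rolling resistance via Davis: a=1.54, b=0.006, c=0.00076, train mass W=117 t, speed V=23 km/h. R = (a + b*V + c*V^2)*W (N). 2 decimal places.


b*V = 0.006 * 23 = 0.138
c*V^2 = 0.00076 * 529 = 0.40204
R_per_t = 1.54 + 0.138 + 0.40204 = 2.08004 N/t
R_total = 2.08004 * 117 = 243.36 N

243.36


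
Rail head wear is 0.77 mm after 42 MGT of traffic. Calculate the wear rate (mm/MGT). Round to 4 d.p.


Wear rate = total wear / cumulative tonnage
Rate = 0.77 / 42
Rate = 0.0183 mm/MGT

0.0183


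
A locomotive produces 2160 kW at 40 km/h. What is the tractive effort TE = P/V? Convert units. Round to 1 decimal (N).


Convert: P = 2160 kW = 2160000 W
V = 40 / 3.6 = 11.1111 m/s
TE = 2160000 / 11.1111
TE = 194400.0 N

194400.0


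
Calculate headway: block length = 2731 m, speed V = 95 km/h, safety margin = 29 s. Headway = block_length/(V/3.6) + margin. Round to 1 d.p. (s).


V = 95 / 3.6 = 26.3889 m/s
Block traversal time = 2731 / 26.3889 = 103.4905 s
Headway = 103.4905 + 29
Headway = 132.5 s

132.5


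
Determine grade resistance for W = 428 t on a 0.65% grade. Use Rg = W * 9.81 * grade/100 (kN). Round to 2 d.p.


Rg = W * 9.81 * grade / 100
Rg = 428 * 9.81 * 0.65 / 100
Rg = 4198.68 * 0.0065
Rg = 27.29 kN

27.29


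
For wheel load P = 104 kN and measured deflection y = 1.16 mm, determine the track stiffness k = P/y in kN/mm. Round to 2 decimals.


Track stiffness k = P / y
k = 104 / 1.16
k = 89.66 kN/mm

89.66


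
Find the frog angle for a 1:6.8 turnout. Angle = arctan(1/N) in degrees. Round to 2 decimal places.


1/N = 1/6.8 = 0.147059
angle = arctan(0.147059) = 0.146012 rad
angle = 0.146012 * 180/pi = 8.37 degrees

8.37


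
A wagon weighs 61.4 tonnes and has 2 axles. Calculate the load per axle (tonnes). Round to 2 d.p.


Load per axle = total weight / number of axles
Load = 61.4 / 2
Load = 30.70 tonnes

30.70


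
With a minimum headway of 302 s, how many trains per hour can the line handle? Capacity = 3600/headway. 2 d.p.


Capacity = 3600 / headway
Capacity = 3600 / 302
Capacity = 11.92 trains/hour

11.92


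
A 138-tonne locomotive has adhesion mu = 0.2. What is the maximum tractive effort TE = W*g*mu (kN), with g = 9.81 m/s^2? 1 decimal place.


TE_max = W * g * mu
TE_max = 138 * 9.81 * 0.2
TE_max = 1353.78 * 0.2
TE_max = 270.8 kN

270.8


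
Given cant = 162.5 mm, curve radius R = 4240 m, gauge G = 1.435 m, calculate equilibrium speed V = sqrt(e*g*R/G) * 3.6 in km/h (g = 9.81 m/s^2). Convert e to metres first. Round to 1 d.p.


Convert cant: e = 162.5 mm = 0.1625 m
V_ms = sqrt(0.1625 * 9.81 * 4240 / 1.435)
V_ms = sqrt(4710.167247) = 68.6307 m/s
V = 68.6307 * 3.6 = 247.1 km/h

247.1


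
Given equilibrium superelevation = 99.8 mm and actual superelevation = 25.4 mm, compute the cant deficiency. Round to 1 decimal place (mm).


Cant deficiency = equilibrium cant - actual cant
CD = 99.8 - 25.4
CD = 74.4 mm

74.4


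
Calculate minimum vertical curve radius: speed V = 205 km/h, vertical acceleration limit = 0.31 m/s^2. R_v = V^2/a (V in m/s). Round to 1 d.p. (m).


Convert speed: V = 205 / 3.6 = 56.9444 m/s
V^2 = 3242.6698 m^2/s^2
R_v = 3242.6698 / 0.31
R_v = 10460.2 m

10460.2


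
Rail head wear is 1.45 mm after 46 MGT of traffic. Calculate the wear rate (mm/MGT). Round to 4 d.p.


Wear rate = total wear / cumulative tonnage
Rate = 1.45 / 46
Rate = 0.0315 mm/MGT

0.0315


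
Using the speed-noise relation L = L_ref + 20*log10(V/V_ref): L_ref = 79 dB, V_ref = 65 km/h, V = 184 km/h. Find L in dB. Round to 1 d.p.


V/V_ref = 184 / 65 = 2.830769
log10(2.830769) = 0.451904
20 * 0.451904 = 9.0381
L = 79 + 9.0381 = 88.0 dB

88.0


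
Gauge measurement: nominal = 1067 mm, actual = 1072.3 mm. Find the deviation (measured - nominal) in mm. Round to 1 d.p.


Deviation = measured - nominal
Deviation = 1072.3 - 1067
Deviation = 5.3 mm

5.3


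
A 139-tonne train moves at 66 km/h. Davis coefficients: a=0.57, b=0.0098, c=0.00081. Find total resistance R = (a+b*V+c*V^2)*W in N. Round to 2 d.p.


b*V = 0.0098 * 66 = 0.6468
c*V^2 = 0.00081 * 4356 = 3.52836
R_per_t = 0.57 + 0.6468 + 3.52836 = 4.74516 N/t
R_total = 4.74516 * 139 = 659.58 N

659.58


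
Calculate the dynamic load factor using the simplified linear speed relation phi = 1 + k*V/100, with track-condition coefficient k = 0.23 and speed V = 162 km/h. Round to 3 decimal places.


phi = 1 + k * V / 100
phi = 1 + 0.23 * 162 / 100
phi = 1 + 0.3726
phi = 1.373

1.373


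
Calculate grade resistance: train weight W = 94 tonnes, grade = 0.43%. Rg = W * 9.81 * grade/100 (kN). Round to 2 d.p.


Rg = W * 9.81 * grade / 100
Rg = 94 * 9.81 * 0.43 / 100
Rg = 922.14 * 0.0043
Rg = 3.97 kN

3.97


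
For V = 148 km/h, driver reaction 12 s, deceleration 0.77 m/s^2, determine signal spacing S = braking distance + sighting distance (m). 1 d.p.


V = 148 / 3.6 = 41.1111 m/s
Braking distance = 41.1111^2 / (2*0.77) = 1097.4828 m
Sighting distance = 41.1111 * 12 = 493.3333 m
S = 1097.4828 + 493.3333 = 1590.8 m

1590.8


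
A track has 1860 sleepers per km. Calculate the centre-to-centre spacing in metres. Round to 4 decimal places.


Spacing = 1000 m / number of sleepers
Spacing = 1000 / 1860
Spacing = 0.5376 m

0.5376


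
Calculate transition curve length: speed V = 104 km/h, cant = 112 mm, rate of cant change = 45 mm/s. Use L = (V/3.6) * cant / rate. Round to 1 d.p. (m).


Convert speed: V = 104 / 3.6 = 28.8889 m/s
L = 28.8889 * 112 / 45
L = 3235.5556 / 45
L = 71.9 m

71.9


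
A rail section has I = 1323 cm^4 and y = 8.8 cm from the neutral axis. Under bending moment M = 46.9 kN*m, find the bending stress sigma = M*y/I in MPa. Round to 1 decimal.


Convert units:
M = 46.9 kN*m = 46900000 N*mm
y = 8.8 cm = 88 mm
I = 1323 cm^4 = 13230000 mm^4
sigma = 46900000 * 88 / 13230000
sigma = 312.0 MPa

312.0


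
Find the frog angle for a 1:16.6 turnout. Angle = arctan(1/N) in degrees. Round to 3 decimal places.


1/N = 1/16.6 = 0.060241
angle = arctan(0.060241) = 0.060168 rad
angle = 0.060168 * 180/pi = 3.447 degrees

3.447
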